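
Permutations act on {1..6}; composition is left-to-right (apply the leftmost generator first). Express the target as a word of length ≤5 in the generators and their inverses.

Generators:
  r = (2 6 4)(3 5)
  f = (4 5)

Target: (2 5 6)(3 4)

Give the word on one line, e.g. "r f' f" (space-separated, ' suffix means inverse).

f r' f

  after f: (4 5)
  after r': (2 4 3 5 6)
  after f: (2 5 6)(3 4)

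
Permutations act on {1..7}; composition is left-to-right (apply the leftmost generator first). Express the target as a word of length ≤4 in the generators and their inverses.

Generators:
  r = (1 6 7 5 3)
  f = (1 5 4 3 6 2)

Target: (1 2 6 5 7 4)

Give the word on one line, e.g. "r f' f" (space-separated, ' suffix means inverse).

  after r: (1 6 7 5 3)
  after f: (1 2)(3 5 6 7 4)
  after r: (1 2 6 5 7 4)

r f r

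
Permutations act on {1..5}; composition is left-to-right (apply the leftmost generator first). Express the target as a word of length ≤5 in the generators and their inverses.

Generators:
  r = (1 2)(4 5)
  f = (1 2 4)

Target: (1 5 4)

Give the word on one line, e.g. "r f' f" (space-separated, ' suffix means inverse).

f r r f r'

  after f: (1 2 4)
  after r: (2 5 4)
  after r: (1 2 4)
  after f: (1 4 2)
  after r': (1 5 4)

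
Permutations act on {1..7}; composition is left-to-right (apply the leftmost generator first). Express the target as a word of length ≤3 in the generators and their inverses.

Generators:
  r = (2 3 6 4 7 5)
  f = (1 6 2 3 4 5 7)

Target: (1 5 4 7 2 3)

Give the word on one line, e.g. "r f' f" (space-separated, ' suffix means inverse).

  after r': (2 5 7 4 6 3)
  after f': (1 7 3 6 2 4)
  after f': (1 5 4 7 2 3)

r' f' f'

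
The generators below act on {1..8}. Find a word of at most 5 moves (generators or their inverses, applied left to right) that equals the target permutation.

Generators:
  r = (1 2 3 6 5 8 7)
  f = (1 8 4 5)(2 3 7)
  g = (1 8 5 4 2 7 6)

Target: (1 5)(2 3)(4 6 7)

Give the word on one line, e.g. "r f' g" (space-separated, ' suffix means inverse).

f' f' g'

  after f': (1 5 4 8)(2 7 3)
  after f': (1 4)(2 3 7)(5 8)
  after g': (1 5)(2 3)(4 6 7)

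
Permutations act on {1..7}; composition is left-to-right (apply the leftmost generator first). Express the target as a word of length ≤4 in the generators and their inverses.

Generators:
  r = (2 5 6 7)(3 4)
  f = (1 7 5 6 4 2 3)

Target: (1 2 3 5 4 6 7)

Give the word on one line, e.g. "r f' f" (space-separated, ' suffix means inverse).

f r' f f

  after f: (1 7 5 6 4 2 3)
  after r': (1 6 3)(2 4 7)
  after f: (1 4 5 6)(3 7)
  after f: (1 2 3 5 4 6 7)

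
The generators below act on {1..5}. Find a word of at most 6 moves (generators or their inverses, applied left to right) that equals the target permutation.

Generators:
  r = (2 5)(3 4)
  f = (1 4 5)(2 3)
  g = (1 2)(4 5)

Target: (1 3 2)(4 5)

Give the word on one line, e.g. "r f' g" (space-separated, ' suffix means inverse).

r f g g r

  after r: (2 5)(3 4)
  after f: (1 4 2)(3 5)
  after g: (1 5 3 4)
  after g: (1 4 2)(3 5)
  after r: (1 3 2)(4 5)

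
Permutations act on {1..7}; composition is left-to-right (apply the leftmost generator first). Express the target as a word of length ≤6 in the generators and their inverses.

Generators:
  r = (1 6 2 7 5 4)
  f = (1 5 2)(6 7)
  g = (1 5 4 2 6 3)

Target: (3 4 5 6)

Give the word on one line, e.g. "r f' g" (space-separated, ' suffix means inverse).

f' g' f' r' g'

  after f': (1 2 5)(6 7)
  after g': (1 4 5 3 6 7 2)
  after f': (1 4)(3 7 5)
  after r': (1 5 3 2 6)
  after g': (3 4 5 6)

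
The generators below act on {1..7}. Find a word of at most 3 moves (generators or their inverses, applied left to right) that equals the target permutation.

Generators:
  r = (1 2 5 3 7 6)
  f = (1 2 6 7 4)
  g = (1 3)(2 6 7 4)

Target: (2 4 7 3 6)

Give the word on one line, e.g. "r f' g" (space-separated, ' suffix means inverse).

  after g: (1 3)(2 6 7 4)
  after f: (1 3 2 7)(4 6)
  after g: (2 4 7 3 6)

g f g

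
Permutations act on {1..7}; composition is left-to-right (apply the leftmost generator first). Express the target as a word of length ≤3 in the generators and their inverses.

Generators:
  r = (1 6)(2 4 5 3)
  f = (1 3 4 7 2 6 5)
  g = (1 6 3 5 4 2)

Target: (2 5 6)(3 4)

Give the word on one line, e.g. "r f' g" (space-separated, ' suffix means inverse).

r g'

  after r: (1 6)(2 4 5 3)
  after g': (2 5 6)(3 4)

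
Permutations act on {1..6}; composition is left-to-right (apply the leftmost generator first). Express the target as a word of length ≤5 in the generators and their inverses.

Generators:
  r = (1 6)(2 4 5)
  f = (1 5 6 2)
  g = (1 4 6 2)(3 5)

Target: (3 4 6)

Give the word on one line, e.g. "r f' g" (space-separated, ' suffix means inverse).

  after f': (1 2 6 5)
  after g': (1 6 3 5 2 4)
  after r': (3 4 6)

f' g' r'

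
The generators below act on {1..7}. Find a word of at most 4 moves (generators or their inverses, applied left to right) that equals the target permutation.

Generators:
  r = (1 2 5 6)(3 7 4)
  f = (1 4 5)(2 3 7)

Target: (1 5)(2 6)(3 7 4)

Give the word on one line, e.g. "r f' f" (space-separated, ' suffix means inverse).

r' r'

  after r': (1 6 5 2)(3 4 7)
  after r': (1 5)(2 6)(3 7 4)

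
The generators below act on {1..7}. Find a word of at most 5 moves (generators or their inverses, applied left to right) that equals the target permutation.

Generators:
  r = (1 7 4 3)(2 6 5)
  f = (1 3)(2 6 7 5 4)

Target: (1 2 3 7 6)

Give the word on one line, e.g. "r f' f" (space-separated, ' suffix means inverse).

f r' f' r

  after f: (1 3)(2 6 7 5 4)
  after r': (1 4 5 7 6)
  after f': (1 5 6 3)(2 4 7)
  after r: (1 2 3 7 6)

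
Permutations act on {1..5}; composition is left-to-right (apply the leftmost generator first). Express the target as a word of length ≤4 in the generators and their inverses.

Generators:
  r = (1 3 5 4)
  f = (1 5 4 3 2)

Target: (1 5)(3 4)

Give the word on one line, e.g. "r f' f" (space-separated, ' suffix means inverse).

r' r'

  after r': (1 4 5 3)
  after r': (1 5)(3 4)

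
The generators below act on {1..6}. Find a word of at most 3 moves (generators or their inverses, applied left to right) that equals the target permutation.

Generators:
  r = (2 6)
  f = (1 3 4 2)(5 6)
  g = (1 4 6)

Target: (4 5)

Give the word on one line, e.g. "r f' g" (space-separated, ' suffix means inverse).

f r f'

  after f: (1 3 4 2)(5 6)
  after r: (1 3 4 6 5 2)
  after f': (4 5)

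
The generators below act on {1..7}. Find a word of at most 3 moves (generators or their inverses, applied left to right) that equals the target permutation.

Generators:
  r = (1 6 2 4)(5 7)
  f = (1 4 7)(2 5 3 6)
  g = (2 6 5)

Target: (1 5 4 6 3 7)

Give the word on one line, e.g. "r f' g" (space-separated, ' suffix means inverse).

f' r

  after f': (1 7 4)(2 6 3 5)
  after r: (1 5 4 6 3 7)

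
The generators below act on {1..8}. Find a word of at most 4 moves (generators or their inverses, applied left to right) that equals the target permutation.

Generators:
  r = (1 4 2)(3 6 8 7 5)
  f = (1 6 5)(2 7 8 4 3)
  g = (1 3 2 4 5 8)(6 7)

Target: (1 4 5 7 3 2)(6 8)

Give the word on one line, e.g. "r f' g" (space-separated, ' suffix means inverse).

f' g'

  after f': (1 5 6)(2 3 4 8 7)
  after g': (1 4 5 7 3 2)(6 8)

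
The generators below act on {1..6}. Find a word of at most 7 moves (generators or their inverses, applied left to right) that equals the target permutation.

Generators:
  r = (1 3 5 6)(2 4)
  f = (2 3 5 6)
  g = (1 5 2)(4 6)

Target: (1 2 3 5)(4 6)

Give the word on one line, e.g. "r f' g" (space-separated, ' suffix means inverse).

  after g': (1 2 5)(4 6)
  after f: (1 3 5)(2 6 4)
  after r': (2 5 6)
  after f': (2 3)
  after g': (1 2 3 5)(4 6)

g' f r' f' g'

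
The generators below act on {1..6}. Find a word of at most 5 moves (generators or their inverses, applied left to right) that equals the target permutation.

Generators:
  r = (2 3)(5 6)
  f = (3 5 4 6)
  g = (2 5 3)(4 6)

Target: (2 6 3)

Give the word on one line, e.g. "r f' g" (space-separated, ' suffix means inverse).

  after f: (3 5 4 6)
  after r': (2 3 6)(4 5)
  after f: (2 5 6)
  after r': (2 6 3)

f r' f r'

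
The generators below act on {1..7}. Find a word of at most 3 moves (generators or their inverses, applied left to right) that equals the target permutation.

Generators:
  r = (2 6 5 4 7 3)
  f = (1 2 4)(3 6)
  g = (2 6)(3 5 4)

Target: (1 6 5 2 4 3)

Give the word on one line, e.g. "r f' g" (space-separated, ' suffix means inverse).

  after g': (2 6)(3 4 5)
  after f: (1 2 3)(4 5 6)
  after g': (1 6 5 2 4 3)

g' f g'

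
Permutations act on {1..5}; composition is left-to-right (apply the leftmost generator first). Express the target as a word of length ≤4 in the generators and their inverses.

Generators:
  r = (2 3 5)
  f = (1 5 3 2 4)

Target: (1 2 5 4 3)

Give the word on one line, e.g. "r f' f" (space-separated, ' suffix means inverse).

f' f'

  after f': (1 4 2 3 5)
  after f': (1 2 5 4 3)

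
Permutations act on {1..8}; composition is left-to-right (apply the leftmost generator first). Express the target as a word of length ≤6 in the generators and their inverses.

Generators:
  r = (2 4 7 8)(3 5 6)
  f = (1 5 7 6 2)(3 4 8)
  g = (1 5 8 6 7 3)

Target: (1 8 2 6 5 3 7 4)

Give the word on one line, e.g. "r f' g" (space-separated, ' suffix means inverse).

g' r' f r'

  after g': (1 3 7 6 8 5)
  after r': (1 6 7 5)(2 8 3 4)
  after f: (1 2 3 8 4)
  after r': (1 8 2 6 5 3 7 4)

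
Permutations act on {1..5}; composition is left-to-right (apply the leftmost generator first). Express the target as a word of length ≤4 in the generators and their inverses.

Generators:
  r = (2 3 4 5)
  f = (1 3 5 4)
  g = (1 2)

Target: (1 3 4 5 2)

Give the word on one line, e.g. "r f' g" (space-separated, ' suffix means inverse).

  after g': (1 2)
  after r: (1 3 4 5 2)

g' r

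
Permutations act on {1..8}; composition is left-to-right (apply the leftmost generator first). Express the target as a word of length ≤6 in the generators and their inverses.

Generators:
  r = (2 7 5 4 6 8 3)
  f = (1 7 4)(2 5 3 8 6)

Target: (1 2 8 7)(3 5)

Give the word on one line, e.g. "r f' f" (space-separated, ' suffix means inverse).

r r f r'

  after r: (2 7 5 4 6 8 3)
  after r: (2 5 6 3 7 4 8)
  after f: (1 7)(2 3 4 6 8 5)
  after r': (1 2 8 7)(3 5)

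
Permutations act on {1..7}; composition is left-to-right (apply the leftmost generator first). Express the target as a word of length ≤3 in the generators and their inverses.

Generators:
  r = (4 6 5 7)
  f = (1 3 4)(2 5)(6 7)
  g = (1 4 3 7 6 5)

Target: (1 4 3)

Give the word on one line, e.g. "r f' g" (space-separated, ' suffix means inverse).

  after f: (1 3 4)(2 5)(6 7)
  after f: (1 4 3)

f f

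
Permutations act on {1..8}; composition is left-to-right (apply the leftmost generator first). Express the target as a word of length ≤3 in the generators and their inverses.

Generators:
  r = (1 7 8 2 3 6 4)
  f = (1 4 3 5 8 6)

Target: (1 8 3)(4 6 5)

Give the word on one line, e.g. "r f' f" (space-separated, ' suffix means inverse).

  after f': (1 6 8 5 3 4)
  after f': (1 8 3)(4 6 5)

f' f'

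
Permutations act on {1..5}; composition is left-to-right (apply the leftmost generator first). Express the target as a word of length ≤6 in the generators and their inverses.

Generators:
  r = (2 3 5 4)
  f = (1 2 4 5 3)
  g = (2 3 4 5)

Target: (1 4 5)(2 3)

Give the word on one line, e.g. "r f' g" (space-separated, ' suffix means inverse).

f r g f' r'

  after f: (1 2 4 5 3)
  after r: (1 3)
  after g: (1 4 5 2 3)
  after f': (1 2 5)
  after r': (1 4 5)(2 3)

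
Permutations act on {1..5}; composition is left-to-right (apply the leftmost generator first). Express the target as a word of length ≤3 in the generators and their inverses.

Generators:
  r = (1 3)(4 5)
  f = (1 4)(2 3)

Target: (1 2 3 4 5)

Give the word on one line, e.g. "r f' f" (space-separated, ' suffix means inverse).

r' f

  after r': (1 3)(4 5)
  after f: (1 2 3 4 5)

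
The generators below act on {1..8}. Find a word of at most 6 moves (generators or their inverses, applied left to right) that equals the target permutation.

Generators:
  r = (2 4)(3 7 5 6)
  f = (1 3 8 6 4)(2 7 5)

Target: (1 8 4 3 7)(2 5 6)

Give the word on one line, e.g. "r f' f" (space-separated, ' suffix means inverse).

r' r' f f

  after r': (2 4)(3 6 5 7)
  after r': (3 5)(6 7)
  after f: (1 3 2 7 4)(5 8 6)
  after f: (1 8 4 3 7)(2 5 6)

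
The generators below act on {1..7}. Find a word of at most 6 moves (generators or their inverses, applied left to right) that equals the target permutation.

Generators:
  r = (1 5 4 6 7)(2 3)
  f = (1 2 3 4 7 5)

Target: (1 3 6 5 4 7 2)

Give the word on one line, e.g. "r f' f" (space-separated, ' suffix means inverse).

  after r: (1 5 4 6 7)(2 3)
  after f: (2 4 6 5 7)
  after f: (1 2 7 3 4 6)
  after r: (1 3 6 5 4 7 2)

r f f r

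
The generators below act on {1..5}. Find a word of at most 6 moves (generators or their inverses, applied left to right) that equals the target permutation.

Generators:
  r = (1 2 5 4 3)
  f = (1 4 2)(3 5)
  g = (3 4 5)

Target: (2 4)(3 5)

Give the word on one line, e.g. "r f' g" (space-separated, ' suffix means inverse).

  after g: (3 4 5)
  after f: (1 4 3 2)
  after r: (1 3 5 4)
  after g: (1 4)
  after f': (2 4)(3 5)

g f r g f'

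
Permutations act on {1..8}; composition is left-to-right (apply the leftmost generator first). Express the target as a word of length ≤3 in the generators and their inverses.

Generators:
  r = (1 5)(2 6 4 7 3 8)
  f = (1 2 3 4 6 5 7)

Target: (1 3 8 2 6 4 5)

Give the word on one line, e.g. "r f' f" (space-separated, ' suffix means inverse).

f' r' f'

  after f': (1 7 5 6 4 3 2)
  after r': (1 4 7)(2 5)(3 8)
  after f': (1 3 8 2 6 4 5)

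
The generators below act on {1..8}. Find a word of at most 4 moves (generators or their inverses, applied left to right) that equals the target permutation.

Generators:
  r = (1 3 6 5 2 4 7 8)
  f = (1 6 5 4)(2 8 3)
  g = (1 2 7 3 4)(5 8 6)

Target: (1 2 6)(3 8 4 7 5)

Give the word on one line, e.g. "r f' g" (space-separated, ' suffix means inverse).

f g g f'

  after f: (1 6 5 4)(2 8 3)
  after g: (1 5)(2 6 8 4)(3 7)
  after g: (1 8)(2 5)(4 7)
  after f': (1 2 6)(3 8 4 7 5)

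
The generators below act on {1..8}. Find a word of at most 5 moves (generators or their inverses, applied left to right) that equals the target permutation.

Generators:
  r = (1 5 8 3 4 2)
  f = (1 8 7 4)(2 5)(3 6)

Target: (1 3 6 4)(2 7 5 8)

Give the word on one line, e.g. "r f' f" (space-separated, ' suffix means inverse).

  after f': (1 4 7 8)(2 5)(3 6)
  after r': (1 3 6 8 2)(4 7 5)
  after f': (1 6)(2 4 8 5 7)
  after f': (1 3 6 4)(2 7 5 8)

f' r' f' f'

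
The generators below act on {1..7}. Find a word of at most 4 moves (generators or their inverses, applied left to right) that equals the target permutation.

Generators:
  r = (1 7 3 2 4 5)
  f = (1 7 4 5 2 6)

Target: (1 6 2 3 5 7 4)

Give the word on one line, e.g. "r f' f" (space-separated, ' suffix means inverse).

  after f: (1 7 4 5 2 6)
  after r': (2 6 5 3 7)
  after f': (1 6 4 7 5 3)
  after r': (1 6 2 3 5 7 4)

f r' f' r'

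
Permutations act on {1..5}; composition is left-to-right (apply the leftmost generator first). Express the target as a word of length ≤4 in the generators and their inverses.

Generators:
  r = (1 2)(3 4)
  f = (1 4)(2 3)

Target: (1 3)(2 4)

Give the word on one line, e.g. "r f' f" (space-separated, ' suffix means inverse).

f r' f' f'

  after f: (1 4)(2 3)
  after r': (1 3)(2 4)
  after f': (1 2)(3 4)
  after f': (1 3)(2 4)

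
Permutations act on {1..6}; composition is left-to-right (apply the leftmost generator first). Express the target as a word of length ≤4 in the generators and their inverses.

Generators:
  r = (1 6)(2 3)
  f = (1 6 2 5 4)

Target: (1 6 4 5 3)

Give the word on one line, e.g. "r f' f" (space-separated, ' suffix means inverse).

r' f' r

  after r': (1 6)(2 3)
  after f': (2 3 6 4 5)
  after r: (1 6 4 5 3)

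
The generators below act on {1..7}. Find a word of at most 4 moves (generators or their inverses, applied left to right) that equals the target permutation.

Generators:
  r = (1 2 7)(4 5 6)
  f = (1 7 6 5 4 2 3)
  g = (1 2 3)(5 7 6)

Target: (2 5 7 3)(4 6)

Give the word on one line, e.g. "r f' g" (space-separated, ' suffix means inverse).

r g'

  after r: (1 2 7)(4 5 6)
  after g': (2 5 7 3)(4 6)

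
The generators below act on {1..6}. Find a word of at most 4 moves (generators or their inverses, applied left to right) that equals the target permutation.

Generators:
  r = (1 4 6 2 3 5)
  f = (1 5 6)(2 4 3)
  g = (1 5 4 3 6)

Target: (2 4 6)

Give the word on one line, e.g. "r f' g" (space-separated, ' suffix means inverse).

  after g': (1 6 3 4 5)
  after f: (2 4 6)

g' f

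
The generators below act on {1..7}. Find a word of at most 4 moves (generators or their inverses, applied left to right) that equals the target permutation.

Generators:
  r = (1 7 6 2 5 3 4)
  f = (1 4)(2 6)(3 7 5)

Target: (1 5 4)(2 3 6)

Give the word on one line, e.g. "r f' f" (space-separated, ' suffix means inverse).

f' r' f'

  after f': (1 4)(2 6)(3 5 7)
  after r': (1 3 2 7 5)
  after f': (1 5 4)(2 3 6)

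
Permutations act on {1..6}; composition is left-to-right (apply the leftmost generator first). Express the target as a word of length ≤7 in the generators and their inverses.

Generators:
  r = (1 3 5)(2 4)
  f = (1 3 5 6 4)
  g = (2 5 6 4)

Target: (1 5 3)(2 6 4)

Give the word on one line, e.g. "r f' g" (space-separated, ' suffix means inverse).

  after f: (1 3 5 6 4)
  after r': (2 4 5 6)
  after g': (2 6 4)
  after r: (1 3 5)(2 6)
  after r: (1 5 3)(2 6 4)

f r' g' r r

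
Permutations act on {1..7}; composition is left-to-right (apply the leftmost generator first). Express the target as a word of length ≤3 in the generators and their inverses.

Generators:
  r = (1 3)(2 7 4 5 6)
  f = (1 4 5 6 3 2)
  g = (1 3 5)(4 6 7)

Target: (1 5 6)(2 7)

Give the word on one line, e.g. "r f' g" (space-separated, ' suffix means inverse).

  after r': (1 3)(2 6 5 4 7)
  after g: (1 5 6)(2 7)

r' g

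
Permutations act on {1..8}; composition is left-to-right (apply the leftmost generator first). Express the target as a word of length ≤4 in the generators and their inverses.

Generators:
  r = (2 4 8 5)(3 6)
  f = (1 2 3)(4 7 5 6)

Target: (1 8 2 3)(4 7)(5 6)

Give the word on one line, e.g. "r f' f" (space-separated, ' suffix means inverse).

f r r

  after f: (1 2 3)(4 7 5 6)
  after r: (1 4 7 2 6 8 5 3)
  after r: (1 8 2 3)(4 7)(5 6)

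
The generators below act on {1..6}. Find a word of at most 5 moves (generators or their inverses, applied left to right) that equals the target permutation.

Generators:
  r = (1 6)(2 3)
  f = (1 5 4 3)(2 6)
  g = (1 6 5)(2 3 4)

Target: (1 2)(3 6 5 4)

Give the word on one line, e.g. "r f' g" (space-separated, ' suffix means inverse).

r g' g' g' f

  after r: (1 6)(2 3)
  after g': (3 4)(5 6)
  after g': (1 5)(2 4)
  after g': (1 6)(2 3)
  after f: (1 2)(3 6 5 4)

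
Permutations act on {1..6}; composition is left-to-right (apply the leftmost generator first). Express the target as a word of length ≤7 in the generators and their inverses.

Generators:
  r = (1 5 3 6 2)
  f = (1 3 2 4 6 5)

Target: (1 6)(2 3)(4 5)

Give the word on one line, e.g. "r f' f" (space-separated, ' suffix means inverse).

f' r' f r' f'

  after f': (1 5 6 4 2 3)
  after r': (2 5 3)(4 6)
  after f: (1 3 4 5 2)
  after r': (1 5 6 3 4)
  after f': (1 6)(2 3)(4 5)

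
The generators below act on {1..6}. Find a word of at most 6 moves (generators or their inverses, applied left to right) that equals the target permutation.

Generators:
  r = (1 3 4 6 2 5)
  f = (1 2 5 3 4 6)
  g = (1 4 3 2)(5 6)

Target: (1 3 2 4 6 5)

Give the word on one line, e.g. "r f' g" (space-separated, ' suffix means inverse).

  after g': (1 2 3 4)(5 6)
  after r': (1 6 2)(4 5)
  after f': (1 4 2 6)(3 5)
  after r': (1 3 2 4 6 5)

g' r' f' r'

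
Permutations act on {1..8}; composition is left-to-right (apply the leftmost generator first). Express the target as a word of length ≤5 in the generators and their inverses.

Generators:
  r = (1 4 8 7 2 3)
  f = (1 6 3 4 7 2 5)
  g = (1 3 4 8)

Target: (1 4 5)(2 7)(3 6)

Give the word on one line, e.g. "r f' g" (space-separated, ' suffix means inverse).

r g' g' r' f

  after r: (1 4 8 7 2 3)
  after g': (1 3 8 7 2)
  after g': (2 8 7)(3 4)
  after r': (1 3)(2 4)
  after f: (1 4 5)(2 7)(3 6)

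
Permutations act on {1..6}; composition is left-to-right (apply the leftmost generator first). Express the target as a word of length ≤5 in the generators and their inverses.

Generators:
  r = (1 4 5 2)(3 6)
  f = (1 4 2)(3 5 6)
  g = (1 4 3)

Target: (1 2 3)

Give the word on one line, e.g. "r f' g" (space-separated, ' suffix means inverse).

  after f': (1 2 4)(3 6 5)
  after f': (1 4 2)(3 5 6)
  after g': (2 3 5 6 4)
  after r: (1 4)(2 6 5 3)
  after f: (1 2 3)

f' f' g' r f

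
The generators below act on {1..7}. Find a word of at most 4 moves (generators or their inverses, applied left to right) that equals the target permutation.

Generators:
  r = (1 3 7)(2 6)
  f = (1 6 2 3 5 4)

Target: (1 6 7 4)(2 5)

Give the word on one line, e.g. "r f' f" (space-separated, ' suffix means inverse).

  after f': (1 4 5 3 2 6)
  after r': (1 4 5)(3 6 7)
  after f: (2 3)(5 6 7)
  after f: (1 6 7 4)(2 5)

f' r' f f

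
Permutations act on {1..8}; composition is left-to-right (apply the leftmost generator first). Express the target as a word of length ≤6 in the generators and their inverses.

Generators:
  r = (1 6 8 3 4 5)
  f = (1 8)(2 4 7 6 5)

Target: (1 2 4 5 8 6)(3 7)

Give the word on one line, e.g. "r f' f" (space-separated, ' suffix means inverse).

r' r' f' r'

  after r': (1 5 4 3 8 6)
  after r': (1 4 8)(3 6 5)
  after f': (1 2 5 3 7 4)
  after r': (1 2 4 5 8 6)(3 7)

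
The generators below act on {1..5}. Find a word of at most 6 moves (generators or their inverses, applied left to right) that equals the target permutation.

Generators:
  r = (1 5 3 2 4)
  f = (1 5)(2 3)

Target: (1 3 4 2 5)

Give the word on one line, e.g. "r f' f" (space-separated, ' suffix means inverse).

  after f: (1 5)(2 3)
  after r': (2 5 4)
  after f': (1 5 4 3 2)
  after r: (1 3 4 2 5)

f r' f' r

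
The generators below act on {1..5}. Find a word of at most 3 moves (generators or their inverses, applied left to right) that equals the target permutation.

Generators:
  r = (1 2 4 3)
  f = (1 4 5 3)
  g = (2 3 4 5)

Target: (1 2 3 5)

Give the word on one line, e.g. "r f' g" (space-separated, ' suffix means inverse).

  after f': (1 3 5 4)
  after g': (1 2 5 3 4)
  after f: (1 2 3 5)

f' g' f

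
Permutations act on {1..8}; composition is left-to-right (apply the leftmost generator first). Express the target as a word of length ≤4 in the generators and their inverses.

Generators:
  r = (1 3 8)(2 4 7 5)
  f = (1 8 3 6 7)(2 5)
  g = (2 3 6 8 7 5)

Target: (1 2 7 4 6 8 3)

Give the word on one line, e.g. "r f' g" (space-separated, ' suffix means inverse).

g f' r f'

  after g: (2 3 6 8 7 5)
  after f': (1 7 2 8 6)
  after r: (1 5 2)(3 8 6)(4 7)
  after f': (1 2 7 4 6 8 3)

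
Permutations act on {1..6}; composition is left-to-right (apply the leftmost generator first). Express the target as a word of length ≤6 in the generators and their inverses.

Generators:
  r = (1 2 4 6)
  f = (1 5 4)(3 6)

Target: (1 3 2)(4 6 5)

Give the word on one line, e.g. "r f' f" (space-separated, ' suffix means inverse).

  after r': (1 6 4 2)
  after f': (1 3 6 5)(2 4)
  after r': (1 3 4)(5 6)
  after r': (1 3 2)(4 6 5)

r' f' r' r'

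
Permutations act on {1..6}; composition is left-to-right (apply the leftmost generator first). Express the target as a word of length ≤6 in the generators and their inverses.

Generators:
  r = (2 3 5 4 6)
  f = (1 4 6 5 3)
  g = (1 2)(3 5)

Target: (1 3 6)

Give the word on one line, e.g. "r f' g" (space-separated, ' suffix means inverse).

g' f r' f r'

  after g': (1 2)(3 5)
  after f: (1 2 4 6 5)
  after r': (1 6 3 2 5)
  after f: (1 5 4 6)(2 3)
  after r': (1 3 6)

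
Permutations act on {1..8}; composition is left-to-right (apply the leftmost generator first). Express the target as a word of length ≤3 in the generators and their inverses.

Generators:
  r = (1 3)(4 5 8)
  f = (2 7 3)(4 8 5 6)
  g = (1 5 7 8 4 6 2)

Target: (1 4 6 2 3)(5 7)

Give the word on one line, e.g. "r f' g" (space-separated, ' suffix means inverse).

  after g: (1 5 7 8 4 6 2)
  after r': (1 4 6 2 3)(5 7)

g r'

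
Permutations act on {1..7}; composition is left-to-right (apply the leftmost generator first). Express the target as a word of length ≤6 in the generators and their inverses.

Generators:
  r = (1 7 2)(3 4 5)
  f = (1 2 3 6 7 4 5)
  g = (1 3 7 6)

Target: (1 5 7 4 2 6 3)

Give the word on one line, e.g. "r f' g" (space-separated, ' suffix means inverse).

  after g': (1 6 7 3)
  after f: (1 7 6 4 5)(2 3)
  after f: (1 4)(2 6 5)
  after f: (1 5 3 6)(2 7 4)
  after g: (1 5 7 4 2 6 3)

g' f f f g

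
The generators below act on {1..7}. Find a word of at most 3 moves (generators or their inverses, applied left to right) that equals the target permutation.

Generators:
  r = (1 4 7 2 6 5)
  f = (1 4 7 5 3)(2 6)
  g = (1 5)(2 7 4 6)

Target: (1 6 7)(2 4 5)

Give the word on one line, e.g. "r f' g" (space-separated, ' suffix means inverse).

  after r': (1 5 6 2 7 4)
  after r': (1 6 7)(2 4 5)

r' r'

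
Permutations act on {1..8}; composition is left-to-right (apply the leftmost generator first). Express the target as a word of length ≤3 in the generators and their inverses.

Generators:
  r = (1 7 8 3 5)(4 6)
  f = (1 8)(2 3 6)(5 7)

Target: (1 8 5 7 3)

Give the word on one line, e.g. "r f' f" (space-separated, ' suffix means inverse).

r r

  after r: (1 7 8 3 5)(4 6)
  after r: (1 8 5 7 3)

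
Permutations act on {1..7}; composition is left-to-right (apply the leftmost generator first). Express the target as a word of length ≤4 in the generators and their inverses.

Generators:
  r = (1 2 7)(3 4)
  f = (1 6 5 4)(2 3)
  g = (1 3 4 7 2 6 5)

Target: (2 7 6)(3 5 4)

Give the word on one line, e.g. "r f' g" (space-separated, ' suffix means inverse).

  after g': (1 5 6 2 7 4 3)
  after f': (1 6 3 4 2 7 5)
  after f': (2 7 6)(3 5 4)

g' f' f'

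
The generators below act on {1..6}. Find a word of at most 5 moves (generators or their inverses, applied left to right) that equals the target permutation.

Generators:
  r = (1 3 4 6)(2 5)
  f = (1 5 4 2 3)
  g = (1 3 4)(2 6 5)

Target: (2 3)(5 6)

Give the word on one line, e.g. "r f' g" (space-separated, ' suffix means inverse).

  after f': (1 3 2 4 5)
  after f': (1 2 5 3 4)
  after f': (1 4 3 5 2)
  after g: (2 3)(5 6)

f' f' f' g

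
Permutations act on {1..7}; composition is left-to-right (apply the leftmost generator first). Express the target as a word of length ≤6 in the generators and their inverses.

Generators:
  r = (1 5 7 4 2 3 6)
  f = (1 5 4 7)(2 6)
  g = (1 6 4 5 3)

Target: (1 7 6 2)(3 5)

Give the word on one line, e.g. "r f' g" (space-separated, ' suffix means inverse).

  after f: (1 5 4 7)(2 6)
  after f: (1 4)(5 7)
  after f: (1 7 4 5)(2 6)
  after g': (1 7 6 2)(3 5)

f f f g'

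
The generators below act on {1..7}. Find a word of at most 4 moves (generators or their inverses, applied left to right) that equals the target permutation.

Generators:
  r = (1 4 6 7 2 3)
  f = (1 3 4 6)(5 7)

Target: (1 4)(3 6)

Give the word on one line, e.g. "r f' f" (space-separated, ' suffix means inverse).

  after f': (1 6 4 3)(5 7)
  after f': (1 4)(3 6)

f' f'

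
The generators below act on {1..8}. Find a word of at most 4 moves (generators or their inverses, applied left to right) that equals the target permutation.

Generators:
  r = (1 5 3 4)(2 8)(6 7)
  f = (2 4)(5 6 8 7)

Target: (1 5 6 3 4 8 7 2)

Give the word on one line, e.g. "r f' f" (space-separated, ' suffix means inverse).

  after f': (2 4)(5 7 8 6)
  after r: (1 5 6 3 4 8 7 2)

f' r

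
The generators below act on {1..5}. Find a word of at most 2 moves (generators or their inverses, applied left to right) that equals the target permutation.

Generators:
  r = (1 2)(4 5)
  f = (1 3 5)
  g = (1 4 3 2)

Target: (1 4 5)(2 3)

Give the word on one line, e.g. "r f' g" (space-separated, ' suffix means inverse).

g f

  after g: (1 4 3 2)
  after f: (1 4 5)(2 3)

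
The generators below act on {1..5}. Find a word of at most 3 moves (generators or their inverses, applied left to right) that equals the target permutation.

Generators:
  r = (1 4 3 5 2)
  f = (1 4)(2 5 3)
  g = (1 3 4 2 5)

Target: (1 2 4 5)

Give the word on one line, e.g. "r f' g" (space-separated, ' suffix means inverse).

  after f: (1 4)(2 5 3)
  after r': (2 3 5 4)
  after r': (1 2 4 5)

f r' r'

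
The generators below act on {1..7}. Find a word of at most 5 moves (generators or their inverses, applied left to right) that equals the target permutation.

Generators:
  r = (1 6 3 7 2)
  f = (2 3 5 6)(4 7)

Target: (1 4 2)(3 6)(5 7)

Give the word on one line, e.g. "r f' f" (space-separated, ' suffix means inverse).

r' r' f' r

  after r': (1 2 7 3 6)
  after r': (1 7 6 2 3)
  after f': (1 4 7 5 3)
  after r: (1 4 2)(3 6)(5 7)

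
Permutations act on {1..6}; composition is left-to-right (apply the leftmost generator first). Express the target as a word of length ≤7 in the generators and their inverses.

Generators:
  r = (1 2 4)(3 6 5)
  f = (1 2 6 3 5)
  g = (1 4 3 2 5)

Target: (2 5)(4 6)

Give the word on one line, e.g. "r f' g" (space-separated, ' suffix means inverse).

f f f g f'

  after f: (1 2 6 3 5)
  after f: (1 6 5 2 3)
  after f: (1 3 2 5 6)
  after g: (1 2)(3 5 6 4)
  after f': (2 5)(4 6)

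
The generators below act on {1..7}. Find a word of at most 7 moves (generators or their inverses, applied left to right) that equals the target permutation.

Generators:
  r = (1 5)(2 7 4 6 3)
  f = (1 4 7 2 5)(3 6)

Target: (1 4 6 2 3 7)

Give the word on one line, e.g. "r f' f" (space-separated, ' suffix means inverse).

  after r: (1 5)(2 7 4 6 3)
  after f: (3 5 4)
  after r': (1 5 7 2 3)(4 6)
  after f: (2 6 7 5)(3 4)
  after f: (1 4 6 2 3 7)

r f r' f f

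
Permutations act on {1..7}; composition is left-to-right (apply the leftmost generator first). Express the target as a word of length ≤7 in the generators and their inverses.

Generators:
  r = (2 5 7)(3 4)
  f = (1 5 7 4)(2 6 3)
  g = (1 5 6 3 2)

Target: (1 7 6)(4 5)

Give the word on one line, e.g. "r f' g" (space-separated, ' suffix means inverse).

  after r': (2 7 5)(3 4)
  after r': (2 5 7)
  after g: (1 5 7)(2 6 3)
  after f: (1 7 5 4)(2 3 6)
  after g: (1 7 6)(4 5)

r' r' g f g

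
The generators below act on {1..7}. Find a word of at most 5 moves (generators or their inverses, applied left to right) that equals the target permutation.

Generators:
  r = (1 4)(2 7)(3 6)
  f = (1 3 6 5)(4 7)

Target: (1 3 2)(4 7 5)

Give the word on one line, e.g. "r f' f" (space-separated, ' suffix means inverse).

f' r f' r

  after f': (1 5 6 3)(4 7)
  after r: (1 5 3 4 2 7)
  after f': (1 6 3 7 5)(2 4)
  after r: (1 3 2)(4 7 5)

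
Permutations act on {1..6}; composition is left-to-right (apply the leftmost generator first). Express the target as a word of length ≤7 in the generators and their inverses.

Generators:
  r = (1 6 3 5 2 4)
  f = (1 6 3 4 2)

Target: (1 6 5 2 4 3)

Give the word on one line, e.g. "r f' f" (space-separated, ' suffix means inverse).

  after r: (1 6 3 5 2 4)
  after f': (2 3 5 4)
  after r': (1 4 5 2 6)
  after f': (1 3 6 2)(4 5)
  after r': (1 6 5 2 4 3)

r f' r' f' r'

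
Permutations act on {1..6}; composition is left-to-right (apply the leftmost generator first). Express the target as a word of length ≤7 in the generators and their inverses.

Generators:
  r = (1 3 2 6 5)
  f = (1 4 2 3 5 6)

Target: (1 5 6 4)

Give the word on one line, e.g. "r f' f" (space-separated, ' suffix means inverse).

f' f' r' f r'

  after f': (1 6 5 3 2 4)
  after f': (1 5 2)(3 4 6)
  after r': (1 6)(2 5 3 4)
  after f: (2 6 4 3)
  after r': (1 5 6 4)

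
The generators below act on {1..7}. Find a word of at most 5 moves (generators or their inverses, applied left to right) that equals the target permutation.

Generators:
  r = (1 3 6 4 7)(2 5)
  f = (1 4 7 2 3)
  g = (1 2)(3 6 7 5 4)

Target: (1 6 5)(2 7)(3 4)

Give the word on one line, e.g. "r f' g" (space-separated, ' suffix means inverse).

  after g: (1 2)(3 6 7 5 4)
  after f: (1 3 6 2 4)(5 7)
  after r: (1 6 5)(2 7)(3 4)

g f r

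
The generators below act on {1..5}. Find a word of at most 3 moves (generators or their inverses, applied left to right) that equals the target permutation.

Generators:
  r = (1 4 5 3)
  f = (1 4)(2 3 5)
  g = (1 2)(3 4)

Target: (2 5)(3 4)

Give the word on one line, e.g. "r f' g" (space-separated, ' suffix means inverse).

  after g: (1 2)(3 4)
  after f: (1 3)(2 4 5)
  after r: (2 5)(3 4)

g f r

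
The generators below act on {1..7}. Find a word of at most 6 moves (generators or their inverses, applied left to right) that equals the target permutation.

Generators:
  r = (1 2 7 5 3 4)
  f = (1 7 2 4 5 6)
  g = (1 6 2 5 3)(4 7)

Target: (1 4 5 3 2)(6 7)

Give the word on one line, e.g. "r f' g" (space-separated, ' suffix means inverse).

f g f' f' g'

  after f: (1 7 2 4 5 6)
  after g: (1 4 3)(2 7 5)
  after f': (1 2)(3 6 5 7 4)
  after f': (1 7 2 6 4 3 5)
  after g': (1 4 5 3 2)(6 7)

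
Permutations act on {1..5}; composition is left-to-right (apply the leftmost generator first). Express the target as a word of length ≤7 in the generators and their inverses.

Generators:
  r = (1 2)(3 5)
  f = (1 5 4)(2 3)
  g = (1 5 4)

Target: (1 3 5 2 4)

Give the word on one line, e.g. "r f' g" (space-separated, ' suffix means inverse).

g' f r' g' f'

  after g': (1 4 5)
  after f: (2 3)
  after r': (1 2 5 3)
  after g': (1 2)(3 4 5)
  after f': (1 3 5 2 4)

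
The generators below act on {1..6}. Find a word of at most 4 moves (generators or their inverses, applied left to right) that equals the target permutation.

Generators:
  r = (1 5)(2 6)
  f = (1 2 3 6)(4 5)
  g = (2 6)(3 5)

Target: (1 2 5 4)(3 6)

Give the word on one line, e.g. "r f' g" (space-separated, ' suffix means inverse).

f g f f

  after f: (1 2 3 6)(4 5)
  after g: (1 6)(2 5 4 3)
  after f: (2 4 6)
  after f: (1 2 5 4)(3 6)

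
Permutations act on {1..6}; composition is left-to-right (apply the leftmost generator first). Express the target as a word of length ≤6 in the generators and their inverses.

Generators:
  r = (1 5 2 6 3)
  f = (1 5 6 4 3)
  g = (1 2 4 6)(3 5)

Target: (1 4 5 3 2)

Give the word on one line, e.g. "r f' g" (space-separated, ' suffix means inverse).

  after f: (1 5 6 4 3)
  after g': (1 3 6 2)(4 5)
  after r': (1 6 5 4)(2 3)
  after f: (1 4 5 3 2)

f g' r' f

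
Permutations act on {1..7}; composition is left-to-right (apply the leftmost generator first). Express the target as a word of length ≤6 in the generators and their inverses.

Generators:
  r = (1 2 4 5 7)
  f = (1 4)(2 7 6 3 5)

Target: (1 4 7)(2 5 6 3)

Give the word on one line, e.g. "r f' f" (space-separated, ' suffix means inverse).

  after r: (1 2 4 5 7)
  after f: (1 7 4 2)(3 5 6)
  after r': (1 5 6 3 4)(2 7)
  after r': (1 4 7)(2 5 6 3)

r f r' r'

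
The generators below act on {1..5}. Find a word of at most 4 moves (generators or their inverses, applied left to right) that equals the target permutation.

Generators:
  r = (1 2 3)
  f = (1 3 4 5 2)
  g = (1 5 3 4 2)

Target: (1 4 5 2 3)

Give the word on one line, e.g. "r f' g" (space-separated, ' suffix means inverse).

  after g': (1 2 4 3 5)
  after g': (1 4 5 2 3)

g' g'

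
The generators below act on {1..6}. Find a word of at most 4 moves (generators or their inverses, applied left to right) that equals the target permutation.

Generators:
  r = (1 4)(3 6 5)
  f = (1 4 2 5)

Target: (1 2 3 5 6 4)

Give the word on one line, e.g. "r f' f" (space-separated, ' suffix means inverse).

  after r: (1 4)(3 6 5)
  after f: (1 2 5 3 6)
  after r: (1 2 3 5 6 4)

r f r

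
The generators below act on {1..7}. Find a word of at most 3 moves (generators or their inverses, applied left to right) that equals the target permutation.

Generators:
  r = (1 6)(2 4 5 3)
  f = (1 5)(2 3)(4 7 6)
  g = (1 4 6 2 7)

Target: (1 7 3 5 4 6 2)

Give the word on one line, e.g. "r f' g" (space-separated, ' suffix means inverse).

  after g': (1 7 2 6 4)
  after r': (1 7 3 5 4 6 2)

g' r'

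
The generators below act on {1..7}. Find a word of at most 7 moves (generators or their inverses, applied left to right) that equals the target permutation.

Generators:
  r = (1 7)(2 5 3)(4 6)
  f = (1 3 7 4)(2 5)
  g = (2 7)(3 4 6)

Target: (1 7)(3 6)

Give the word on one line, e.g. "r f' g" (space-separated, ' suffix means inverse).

r r r g g

  after r: (1 7)(2 5 3)(4 6)
  after r: (2 3 5)
  after r: (1 7)(4 6)
  after g: (1 2 7)(3 4)
  after g: (1 7)(3 6)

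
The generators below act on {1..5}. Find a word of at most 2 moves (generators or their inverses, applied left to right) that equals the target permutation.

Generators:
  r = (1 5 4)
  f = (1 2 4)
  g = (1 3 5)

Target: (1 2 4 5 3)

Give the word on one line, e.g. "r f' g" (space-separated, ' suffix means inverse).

f g'

  after f: (1 2 4)
  after g': (1 2 4 5 3)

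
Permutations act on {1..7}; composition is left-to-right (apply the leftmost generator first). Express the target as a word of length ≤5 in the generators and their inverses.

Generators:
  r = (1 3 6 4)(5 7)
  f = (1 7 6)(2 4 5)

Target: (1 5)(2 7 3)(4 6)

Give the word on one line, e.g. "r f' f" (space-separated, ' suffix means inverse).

  after r': (1 4 6 3)(5 7)
  after r': (1 6)(3 4)
  after f': (1 7)(2 5 4 3)
  after r: (1 5)(2 7 3)(4 6)

r' r' f' r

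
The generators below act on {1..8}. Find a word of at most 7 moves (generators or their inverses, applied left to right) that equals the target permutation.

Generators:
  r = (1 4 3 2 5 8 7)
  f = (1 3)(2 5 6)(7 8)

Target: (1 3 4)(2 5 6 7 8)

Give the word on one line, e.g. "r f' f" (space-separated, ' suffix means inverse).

  after r': (1 7 8 5 2 3 4)
  after f: (1 8 6 2)(3 4)
  after r': (1 5 2 7 8 6 3)
  after f': (1 2 8 5 6)
  after r': (1 3 4)(2 5 6 7 8)

r' f r' f' r'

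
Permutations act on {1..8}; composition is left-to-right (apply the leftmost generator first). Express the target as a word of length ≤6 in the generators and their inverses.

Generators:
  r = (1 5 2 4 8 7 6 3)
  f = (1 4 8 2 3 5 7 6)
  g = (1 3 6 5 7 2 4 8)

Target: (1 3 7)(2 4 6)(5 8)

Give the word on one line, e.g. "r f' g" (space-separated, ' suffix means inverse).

r g' g' r' g'

  after r: (1 5 2 4 8 7 6 3)
  after g': (1 6)(3 8 5 7)
  after g': (1 3 4 2 7)(6 8)
  after r': (1 6 4 5)(2 8 7 3)
  after g': (1 3 7)(2 4 6)(5 8)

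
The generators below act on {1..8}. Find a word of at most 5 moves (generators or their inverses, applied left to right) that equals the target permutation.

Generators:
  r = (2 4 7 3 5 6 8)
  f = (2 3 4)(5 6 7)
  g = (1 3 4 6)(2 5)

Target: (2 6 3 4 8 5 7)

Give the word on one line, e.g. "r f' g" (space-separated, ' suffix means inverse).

r f' r f

  after r: (2 4 7 3 5 6 8)
  after f': (2 3 7)(4 6 8)
  after r: (2 5 6)(4 8 7)
  after f: (2 6 3 4 8 5 7)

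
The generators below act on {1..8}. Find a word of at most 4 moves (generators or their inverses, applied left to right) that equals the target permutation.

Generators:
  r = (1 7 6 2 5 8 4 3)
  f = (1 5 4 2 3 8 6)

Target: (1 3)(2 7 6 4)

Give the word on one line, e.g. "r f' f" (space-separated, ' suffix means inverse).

  after r': (1 3 4 8 5 2 6 7)
  after r': (1 4 5 6)(2 7 3 8)
  after f: (1 2 7 8 3 6 5)
  after f: (1 3)(2 7 6 4)

r' r' f f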